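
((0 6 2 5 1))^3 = (0 5 6 1 2)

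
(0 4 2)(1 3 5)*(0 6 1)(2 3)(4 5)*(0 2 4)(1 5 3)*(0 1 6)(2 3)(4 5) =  (0 2)(1 5 3)(4 6)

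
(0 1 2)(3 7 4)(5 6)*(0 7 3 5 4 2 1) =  (2 7)(4 5 6)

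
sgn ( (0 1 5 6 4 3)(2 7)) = 1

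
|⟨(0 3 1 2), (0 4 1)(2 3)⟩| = 120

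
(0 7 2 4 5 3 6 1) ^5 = (0 3 2 1 5 7 6 4) 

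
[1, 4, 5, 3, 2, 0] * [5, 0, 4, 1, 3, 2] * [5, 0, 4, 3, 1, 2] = [5, 3, 4, 0, 1, 2]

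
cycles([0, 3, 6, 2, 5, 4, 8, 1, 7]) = (1 3 2 6 8 7)(4 5)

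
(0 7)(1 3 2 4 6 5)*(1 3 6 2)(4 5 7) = (0 4 2 5 3 1 6 7)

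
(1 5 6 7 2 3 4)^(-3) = (1 2 5 3 6 4 7)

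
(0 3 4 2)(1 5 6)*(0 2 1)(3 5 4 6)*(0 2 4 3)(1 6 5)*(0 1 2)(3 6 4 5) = (0 2 5 1 6)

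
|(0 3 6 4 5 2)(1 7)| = 6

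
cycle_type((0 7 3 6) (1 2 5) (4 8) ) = 2.3.4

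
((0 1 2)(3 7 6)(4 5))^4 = (0 1 2)(3 7 6)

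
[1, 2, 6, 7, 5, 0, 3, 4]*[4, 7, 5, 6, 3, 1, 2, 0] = [7, 5, 2, 0, 1, 4, 6, 3]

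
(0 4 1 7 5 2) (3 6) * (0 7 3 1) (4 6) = (0 6 1 3 4) (2 7 5) 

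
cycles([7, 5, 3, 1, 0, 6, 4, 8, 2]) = (0 7 8 2 3 1 5 6 4)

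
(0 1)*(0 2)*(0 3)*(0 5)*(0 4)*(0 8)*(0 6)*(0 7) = (0 1 2 3 5 4 8 6 7)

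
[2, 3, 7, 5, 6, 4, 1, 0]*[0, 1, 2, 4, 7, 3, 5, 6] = [2, 4, 6, 3, 5, 7, 1, 0] 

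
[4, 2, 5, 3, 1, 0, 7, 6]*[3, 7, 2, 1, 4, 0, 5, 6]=[4, 2, 0, 1, 7, 3, 6, 5]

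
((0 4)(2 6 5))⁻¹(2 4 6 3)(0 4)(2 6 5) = (0 5 3 6)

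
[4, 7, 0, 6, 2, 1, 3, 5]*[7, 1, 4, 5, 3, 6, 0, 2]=[3, 2, 7, 0, 4, 1, 5, 6]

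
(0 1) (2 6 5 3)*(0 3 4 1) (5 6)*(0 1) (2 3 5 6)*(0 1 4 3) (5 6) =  (0 4 1 6 2 5 3) 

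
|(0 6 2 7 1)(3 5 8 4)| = 20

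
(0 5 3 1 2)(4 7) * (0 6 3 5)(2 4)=(1 4 7 2 6 3)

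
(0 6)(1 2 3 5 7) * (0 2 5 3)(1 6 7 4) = (0 7 6 2)(1 5 4)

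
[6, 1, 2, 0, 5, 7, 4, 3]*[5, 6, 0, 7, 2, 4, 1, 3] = [1, 6, 0, 5, 4, 3, 2, 7]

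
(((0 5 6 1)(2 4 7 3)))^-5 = (0 1 6 5)(2 3 7 4)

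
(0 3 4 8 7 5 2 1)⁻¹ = (0 1 2 5 7 8 4 3)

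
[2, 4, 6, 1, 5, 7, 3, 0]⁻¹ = [7, 3, 0, 6, 1, 4, 2, 5]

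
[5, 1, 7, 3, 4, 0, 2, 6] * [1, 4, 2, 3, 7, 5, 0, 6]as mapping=[0→5, 1→4, 2→6, 3→3, 4→7, 5→1, 6→2, 7→0]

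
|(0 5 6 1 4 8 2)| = 7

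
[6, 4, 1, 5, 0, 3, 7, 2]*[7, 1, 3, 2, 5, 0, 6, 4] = [6, 5, 1, 0, 7, 2, 4, 3]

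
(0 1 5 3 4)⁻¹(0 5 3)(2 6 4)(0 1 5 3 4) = (0 2 6)(1 3 4)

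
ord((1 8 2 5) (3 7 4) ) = 12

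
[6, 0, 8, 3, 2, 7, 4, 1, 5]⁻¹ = [1, 7, 4, 3, 6, 8, 0, 5, 2]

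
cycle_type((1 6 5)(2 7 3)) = 3^2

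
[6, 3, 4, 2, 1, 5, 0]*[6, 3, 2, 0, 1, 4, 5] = [5, 0, 1, 2, 3, 4, 6]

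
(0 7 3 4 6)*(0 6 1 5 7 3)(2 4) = (0 3 2 4 1 5 7)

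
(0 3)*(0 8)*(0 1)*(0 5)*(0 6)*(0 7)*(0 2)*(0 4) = (0 3 8 1 5 6 7 2 4)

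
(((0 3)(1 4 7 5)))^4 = ()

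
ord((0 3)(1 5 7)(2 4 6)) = 6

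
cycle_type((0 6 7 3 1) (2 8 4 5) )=4.5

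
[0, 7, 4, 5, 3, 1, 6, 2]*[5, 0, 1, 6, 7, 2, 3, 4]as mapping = [0→5, 1→4, 2→7, 3→2, 4→6, 5→0, 6→3, 7→1]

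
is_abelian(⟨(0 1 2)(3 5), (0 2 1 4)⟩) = no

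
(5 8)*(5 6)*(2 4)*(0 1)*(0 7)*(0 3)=(0 1 7 3)(2 4)(5 8 6)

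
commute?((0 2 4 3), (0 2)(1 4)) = no:(0 2 4 3)*(0 2)(1 4) = (1 4 3 2), (0 2)(1 4)*(0 2 4 3) = (0 4 1 3)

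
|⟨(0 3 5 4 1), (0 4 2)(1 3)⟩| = 720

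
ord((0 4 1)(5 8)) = 6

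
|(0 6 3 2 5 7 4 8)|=8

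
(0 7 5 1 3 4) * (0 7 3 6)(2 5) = (0 3 4 7 2 5 1 6)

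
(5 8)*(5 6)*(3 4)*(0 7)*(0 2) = (0 7 2)(3 4)(5 8 6)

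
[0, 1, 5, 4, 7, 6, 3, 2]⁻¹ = [0, 1, 7, 6, 3, 2, 5, 4]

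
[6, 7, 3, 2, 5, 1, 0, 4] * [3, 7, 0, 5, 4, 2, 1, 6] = [1, 6, 5, 0, 2, 7, 3, 4]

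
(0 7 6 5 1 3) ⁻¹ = (0 3 1 5 6 7) 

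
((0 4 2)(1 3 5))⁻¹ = (0 2 4)(1 5 3)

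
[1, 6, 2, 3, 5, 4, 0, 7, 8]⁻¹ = [6, 0, 2, 3, 5, 4, 1, 7, 8]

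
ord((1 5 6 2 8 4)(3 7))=6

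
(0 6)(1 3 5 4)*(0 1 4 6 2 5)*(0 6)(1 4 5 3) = (0 2 3 6 4 5)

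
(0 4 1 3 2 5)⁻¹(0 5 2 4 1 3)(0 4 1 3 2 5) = (0 5 1 3 2 4)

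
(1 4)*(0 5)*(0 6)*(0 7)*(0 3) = (0 5 6 7 3)(1 4)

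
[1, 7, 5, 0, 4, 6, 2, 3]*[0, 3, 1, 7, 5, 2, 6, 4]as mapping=[0→3, 1→4, 2→2, 3→0, 4→5, 5→6, 6→1, 7→7]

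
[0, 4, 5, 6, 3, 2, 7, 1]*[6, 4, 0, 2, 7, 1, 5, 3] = [6, 7, 1, 5, 2, 0, 3, 4]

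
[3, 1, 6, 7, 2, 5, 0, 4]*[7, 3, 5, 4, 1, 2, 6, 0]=[4, 3, 6, 0, 5, 2, 7, 1]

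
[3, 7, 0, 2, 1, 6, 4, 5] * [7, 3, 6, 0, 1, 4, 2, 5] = [0, 5, 7, 6, 3, 2, 1, 4]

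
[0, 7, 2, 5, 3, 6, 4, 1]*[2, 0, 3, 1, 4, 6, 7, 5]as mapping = [0→2, 1→5, 2→3, 3→6, 4→1, 5→7, 6→4, 7→0]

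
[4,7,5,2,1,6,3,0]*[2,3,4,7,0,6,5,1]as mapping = [0→0,1→1,2→6,3→4,4→3,5→5,6→7,7→2]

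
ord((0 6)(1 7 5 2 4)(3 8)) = 10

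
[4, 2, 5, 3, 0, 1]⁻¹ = [4, 5, 1, 3, 0, 2]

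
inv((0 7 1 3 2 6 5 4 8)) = (0 8 4 5 6 2 3 1 7)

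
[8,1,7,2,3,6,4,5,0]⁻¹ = [8,1,3,4,6,7,5,2,0]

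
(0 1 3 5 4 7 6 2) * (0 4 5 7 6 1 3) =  (0 3 7 1)(2 4 6)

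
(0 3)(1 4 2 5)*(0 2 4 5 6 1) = (0 3 2 6 1 5)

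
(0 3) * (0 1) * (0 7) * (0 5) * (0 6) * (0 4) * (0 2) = (0 3 1 7 5 6 4 2)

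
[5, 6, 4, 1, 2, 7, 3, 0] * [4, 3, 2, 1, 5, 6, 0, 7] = [6, 0, 5, 3, 2, 7, 1, 4]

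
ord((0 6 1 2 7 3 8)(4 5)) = 14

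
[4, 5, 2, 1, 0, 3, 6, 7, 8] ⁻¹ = [4, 3, 2, 5, 0, 1, 6, 7, 8] 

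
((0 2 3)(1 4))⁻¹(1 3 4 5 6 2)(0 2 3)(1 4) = (0 1 5 6 3 4)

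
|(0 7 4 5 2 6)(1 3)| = 6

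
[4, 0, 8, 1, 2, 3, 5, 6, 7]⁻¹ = [1, 3, 4, 5, 0, 6, 7, 8, 2]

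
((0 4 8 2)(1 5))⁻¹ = (0 2 8 4)(1 5)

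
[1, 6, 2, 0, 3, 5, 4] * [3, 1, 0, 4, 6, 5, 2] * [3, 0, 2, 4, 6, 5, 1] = [0, 2, 3, 4, 6, 5, 1]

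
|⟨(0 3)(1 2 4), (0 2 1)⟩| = 120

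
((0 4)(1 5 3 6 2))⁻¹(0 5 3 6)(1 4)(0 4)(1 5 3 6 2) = (0 5)(2 4 3 6)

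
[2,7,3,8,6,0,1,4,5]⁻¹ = [5,6,0,2,7,8,4,1,3]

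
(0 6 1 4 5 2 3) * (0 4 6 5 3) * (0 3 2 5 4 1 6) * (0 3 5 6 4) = (1 3)(2 5 6 4)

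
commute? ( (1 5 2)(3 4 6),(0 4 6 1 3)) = no: (1 5 2)(3 4 6)*(0 4 6 1 3) = (0 4 1 5 2 3 6),(0 4 6 1 3)*(1 5 2)(3 4 6) = (0 6 5 2 1 4 3)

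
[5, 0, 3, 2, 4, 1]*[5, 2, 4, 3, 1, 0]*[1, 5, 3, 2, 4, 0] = [1, 0, 2, 4, 5, 3]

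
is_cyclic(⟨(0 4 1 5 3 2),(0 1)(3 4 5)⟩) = no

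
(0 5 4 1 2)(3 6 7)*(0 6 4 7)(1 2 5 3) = (0 3 4 2 6)(1 5 7)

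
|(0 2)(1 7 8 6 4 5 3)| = 14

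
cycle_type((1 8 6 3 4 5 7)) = 7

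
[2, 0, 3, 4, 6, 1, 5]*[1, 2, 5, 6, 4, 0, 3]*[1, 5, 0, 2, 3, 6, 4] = [6, 5, 4, 3, 2, 0, 1]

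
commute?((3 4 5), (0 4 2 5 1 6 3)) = no:(3 4 5)*(0 4 2 5 1 6 3) = (0 4 1 6 3 2 5), (0 4 2 5 1 6 3)*(3 4 5) = (0 5 1 6 4 2 3)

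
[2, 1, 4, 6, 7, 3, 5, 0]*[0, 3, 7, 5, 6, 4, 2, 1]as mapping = [0→7, 1→3, 2→6, 3→2, 4→1, 5→5, 6→4, 7→0]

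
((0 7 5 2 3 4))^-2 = (0 3 5)(2 7 4)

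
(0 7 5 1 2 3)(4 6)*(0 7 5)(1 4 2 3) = (0 5 4 6 2 1 3 7)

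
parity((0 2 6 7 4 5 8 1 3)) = even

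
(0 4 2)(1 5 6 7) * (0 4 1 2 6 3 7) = (0 1 5 3 7 2 4 6)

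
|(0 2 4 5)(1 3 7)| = 12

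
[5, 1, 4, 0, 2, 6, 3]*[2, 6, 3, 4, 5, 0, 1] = [0, 6, 5, 2, 3, 1, 4]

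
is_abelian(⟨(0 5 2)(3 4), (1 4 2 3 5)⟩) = no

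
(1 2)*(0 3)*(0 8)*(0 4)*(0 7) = (0 3 8 4 7)(1 2)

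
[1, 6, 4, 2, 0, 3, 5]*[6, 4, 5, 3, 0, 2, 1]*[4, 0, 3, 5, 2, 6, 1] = [2, 0, 4, 6, 1, 5, 3]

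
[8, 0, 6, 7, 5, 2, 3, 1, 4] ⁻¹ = [1, 7, 5, 6, 8, 4, 2, 3, 0] 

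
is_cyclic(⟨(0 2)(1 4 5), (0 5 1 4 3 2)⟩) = no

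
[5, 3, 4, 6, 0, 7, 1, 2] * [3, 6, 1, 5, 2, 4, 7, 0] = [4, 5, 2, 7, 3, 0, 6, 1]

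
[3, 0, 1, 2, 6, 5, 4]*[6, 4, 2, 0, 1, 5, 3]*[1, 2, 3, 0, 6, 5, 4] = [1, 4, 6, 3, 0, 5, 2] 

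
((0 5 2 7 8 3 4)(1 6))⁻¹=(0 4 3 8 7 2 5)(1 6)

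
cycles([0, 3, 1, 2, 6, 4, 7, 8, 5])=(1 3 2)(4 6 7 8 5)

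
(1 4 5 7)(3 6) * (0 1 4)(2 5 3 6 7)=(0 1)(2 5)(3 7 4)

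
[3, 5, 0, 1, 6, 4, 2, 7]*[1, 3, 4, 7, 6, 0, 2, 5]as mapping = [0→7, 1→0, 2→1, 3→3, 4→2, 5→6, 6→4, 7→5]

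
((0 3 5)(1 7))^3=(1 7)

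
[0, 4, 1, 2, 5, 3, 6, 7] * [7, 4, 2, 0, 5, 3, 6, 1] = [7, 5, 4, 2, 3, 0, 6, 1]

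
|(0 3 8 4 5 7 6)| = 7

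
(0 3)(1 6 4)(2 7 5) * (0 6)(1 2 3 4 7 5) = (0 4 2 5 3 6 7 1)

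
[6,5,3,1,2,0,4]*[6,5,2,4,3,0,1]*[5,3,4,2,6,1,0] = [3,5,6,1,4,0,2]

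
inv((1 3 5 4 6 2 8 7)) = (1 7 8 2 6 4 5 3)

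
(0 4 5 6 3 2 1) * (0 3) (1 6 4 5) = (0 5 4 1 3 2 6) 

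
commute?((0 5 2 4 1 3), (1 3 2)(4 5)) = no:(0 5 2 4 1 3)*(1 3 2)(4 5) = (0 4 3)(1 2 5), (1 3 2)(4 5)*(0 5 2 4 1 3) = (0 5 1)(2 3 4)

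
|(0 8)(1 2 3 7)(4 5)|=4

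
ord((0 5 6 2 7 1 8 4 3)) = 9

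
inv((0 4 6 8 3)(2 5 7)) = (0 3 8 6 4)(2 7 5)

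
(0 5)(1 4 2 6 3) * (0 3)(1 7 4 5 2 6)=(0 2 1 5 3 7 4 6)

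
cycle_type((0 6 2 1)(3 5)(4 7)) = 2^2.4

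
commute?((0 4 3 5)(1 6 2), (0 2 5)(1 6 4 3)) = no:(0 4 3 5)(1 6 2) * (0 2 5)(1 6 4 3) = (0 3)(1 4)(2 6 5), (0 2 5)(1 6 4 3) * (0 4 3 5)(1 6 2) = (0 1 2)(3 6)(4 5)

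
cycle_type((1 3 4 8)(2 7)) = 2.4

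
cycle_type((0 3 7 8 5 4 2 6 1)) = 9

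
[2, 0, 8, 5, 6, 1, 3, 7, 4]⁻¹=[1, 5, 0, 6, 8, 3, 4, 7, 2]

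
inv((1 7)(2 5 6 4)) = (1 7)(2 4 6 5)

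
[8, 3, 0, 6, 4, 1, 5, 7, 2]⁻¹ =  [2, 5, 8, 1, 4, 6, 3, 7, 0]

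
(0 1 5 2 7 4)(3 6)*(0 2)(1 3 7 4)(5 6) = (0 3 5)(1 6 7)(2 4)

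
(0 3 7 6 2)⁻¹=(0 2 6 7 3)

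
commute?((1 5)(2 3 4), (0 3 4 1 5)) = no:(1 5)(2 3 4) * (0 3 4 1 5) = (0 3 1)(2 4), (0 3 4 1 5) * (1 5)(2 3 4) = (0 4 5)(2 3)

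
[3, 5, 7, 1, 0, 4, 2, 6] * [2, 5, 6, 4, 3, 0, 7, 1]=[4, 0, 1, 5, 2, 3, 6, 7]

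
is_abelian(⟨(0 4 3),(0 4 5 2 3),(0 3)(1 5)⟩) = no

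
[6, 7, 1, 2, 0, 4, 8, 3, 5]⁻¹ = [4, 2, 3, 7, 5, 8, 0, 1, 6]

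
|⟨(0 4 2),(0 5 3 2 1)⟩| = 360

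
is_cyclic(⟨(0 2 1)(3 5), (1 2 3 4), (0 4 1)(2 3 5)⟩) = no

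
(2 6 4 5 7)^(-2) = (2 5 6 7 4)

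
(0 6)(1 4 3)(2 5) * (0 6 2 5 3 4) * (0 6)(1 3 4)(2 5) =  (0 5 2 4 1 6)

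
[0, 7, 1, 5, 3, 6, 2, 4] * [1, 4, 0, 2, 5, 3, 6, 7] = [1, 7, 4, 3, 2, 6, 0, 5]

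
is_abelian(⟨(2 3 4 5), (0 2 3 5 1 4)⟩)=no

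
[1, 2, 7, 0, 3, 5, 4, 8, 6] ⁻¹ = [3, 0, 1, 4, 6, 5, 8, 2, 7] 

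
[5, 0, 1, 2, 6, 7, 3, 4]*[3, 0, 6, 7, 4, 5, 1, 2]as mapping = [0→5, 1→3, 2→0, 3→6, 4→1, 5→2, 6→7, 7→4]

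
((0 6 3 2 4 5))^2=(0 3 4)(2 5 6)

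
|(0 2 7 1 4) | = 5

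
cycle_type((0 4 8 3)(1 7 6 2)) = 4^2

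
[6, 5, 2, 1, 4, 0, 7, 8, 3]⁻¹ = [5, 3, 2, 8, 4, 1, 0, 6, 7]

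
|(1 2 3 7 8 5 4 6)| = 8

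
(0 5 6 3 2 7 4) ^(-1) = (0 4 7 2 3 6 5) 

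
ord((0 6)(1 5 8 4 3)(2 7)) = 10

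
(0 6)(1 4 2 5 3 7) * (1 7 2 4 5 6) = (0 1 5 3 2 6)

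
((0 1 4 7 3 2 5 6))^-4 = (0 3)(1 2)(4 5)(6 7)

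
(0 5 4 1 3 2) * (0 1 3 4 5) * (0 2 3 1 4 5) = (0 2 4 1 5)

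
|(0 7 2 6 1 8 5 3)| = 8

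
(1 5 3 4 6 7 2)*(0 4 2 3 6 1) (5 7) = (0 4 1 7 3 2) (5 6) 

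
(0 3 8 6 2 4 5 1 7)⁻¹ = (0 7 1 5 4 2 6 8 3)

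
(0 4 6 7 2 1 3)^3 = (0 7 3 6 1 4 2)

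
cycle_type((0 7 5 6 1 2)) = 6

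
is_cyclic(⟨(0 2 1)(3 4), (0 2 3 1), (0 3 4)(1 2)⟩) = no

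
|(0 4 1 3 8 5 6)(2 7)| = 14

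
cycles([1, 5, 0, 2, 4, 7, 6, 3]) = (0 1 5 7 3 2)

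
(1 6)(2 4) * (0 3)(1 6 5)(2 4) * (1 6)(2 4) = (0 3)(1 5 6)(2 4)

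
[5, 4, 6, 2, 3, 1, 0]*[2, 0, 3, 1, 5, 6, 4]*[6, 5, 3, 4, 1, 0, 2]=[2, 0, 1, 4, 5, 6, 3]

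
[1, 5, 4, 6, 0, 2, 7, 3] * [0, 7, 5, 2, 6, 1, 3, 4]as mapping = [0→7, 1→1, 2→6, 3→3, 4→0, 5→5, 6→4, 7→2]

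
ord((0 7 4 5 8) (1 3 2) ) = 15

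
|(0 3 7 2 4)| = 5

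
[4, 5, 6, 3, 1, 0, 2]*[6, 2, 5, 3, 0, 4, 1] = [0, 4, 1, 3, 2, 6, 5]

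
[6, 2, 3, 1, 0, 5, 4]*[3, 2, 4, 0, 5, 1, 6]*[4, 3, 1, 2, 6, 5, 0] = [0, 6, 4, 1, 2, 3, 5]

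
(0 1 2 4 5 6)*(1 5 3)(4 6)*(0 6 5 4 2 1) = (0 4 3)(2 5)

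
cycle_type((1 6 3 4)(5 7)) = 2.4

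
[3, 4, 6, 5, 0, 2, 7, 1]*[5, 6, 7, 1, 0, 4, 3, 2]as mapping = [0→1, 1→0, 2→3, 3→4, 4→5, 5→7, 6→2, 7→6]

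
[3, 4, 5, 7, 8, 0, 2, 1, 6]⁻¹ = [5, 7, 6, 0, 1, 2, 8, 3, 4]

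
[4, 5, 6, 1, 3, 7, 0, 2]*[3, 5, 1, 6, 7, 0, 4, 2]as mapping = [0→7, 1→0, 2→4, 3→5, 4→6, 5→2, 6→3, 7→1]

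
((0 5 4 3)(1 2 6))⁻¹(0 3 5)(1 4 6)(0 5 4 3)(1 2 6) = (0 4 5)(1 2 3)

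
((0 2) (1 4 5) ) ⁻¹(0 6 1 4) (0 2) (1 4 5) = (2 6 4 5) 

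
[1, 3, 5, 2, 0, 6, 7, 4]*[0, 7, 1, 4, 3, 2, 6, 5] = [7, 4, 2, 1, 0, 6, 5, 3]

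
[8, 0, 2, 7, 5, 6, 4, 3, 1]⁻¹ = [1, 8, 2, 7, 6, 4, 5, 3, 0]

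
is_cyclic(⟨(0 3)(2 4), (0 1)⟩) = no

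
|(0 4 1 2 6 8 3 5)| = 8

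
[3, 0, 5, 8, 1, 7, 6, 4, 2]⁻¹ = [1, 4, 8, 0, 7, 2, 6, 5, 3]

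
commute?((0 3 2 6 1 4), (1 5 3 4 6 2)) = no:(0 3 2 6 1 4)*(1 5 3 4 6 2) = (0 4)(1 6 5 3), (1 5 3 4 6 2)*(0 3 2 6 1 4) = (0 3)(1 5 2 4)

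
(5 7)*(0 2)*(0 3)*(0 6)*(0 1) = (0 2 3 6 1)(5 7)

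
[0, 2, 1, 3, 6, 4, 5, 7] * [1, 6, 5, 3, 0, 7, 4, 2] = [1, 5, 6, 3, 4, 0, 7, 2]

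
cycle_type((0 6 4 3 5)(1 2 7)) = 3.5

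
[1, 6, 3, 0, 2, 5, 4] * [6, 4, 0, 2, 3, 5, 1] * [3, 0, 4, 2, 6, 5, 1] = [6, 0, 4, 1, 3, 5, 2]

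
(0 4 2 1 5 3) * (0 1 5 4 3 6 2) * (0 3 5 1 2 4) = (0 5 6 4 3 2 1)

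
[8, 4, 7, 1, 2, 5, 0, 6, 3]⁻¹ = [6, 3, 4, 8, 1, 5, 7, 2, 0]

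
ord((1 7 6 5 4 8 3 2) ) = 8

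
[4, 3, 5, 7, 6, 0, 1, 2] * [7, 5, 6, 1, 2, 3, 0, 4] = [2, 1, 3, 4, 0, 7, 5, 6]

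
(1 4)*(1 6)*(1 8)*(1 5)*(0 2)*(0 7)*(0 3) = (0 2 7 3)(1 4 6 8 5)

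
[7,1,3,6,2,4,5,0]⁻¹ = [7,1,4,2,5,6,3,0]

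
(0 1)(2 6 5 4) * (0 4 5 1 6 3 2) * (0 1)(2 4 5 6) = (0 2 3 4 1 5 6)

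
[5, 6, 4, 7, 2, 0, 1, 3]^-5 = [5, 6, 4, 7, 2, 0, 1, 3]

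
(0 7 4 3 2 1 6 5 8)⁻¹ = (0 8 5 6 1 2 3 4 7)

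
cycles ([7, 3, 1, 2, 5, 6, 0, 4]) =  (0 7 4 5 6) (1 3 2) 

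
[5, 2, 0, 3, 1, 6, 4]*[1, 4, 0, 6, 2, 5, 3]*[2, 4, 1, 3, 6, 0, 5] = [0, 2, 4, 5, 6, 3, 1]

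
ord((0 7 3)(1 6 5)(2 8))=6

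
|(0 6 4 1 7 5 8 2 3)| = 9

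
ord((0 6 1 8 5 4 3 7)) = 8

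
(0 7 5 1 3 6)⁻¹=(0 6 3 1 5 7)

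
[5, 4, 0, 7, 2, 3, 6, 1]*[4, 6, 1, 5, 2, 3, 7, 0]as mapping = [0→3, 1→2, 2→4, 3→0, 4→1, 5→5, 6→7, 7→6]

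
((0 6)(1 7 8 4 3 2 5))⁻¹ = (0 6)(1 5 2 3 4 8 7)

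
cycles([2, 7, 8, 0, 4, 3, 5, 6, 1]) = (0 2 8 1 7 6 5 3)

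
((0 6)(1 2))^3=(0 6)(1 2)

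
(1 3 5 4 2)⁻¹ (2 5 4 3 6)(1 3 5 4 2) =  (1 4 2 5 6)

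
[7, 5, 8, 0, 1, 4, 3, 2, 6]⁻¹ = [3, 4, 7, 6, 5, 1, 8, 0, 2]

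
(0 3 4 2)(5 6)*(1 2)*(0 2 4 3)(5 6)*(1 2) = (1 4 2)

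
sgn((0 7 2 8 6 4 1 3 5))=1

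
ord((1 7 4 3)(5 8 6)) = 12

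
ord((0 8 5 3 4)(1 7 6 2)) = 20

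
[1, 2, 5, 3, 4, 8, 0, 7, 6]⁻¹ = [6, 0, 1, 3, 4, 2, 8, 7, 5]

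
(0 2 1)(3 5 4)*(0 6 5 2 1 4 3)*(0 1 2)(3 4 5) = (0 2 5 4 1 6 3)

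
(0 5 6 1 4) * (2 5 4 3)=(0 4)(1 3 2 5 6)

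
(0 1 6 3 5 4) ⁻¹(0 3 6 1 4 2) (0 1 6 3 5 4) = (0 2 1 5 3 6) 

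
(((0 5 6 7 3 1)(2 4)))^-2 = (0 3 6)(1 7 5)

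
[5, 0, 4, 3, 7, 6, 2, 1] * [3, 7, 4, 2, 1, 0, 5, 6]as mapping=[0→0, 1→3, 2→1, 3→2, 4→6, 5→5, 6→4, 7→7]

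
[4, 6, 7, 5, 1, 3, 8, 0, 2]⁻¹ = [7, 4, 8, 5, 0, 3, 1, 2, 6]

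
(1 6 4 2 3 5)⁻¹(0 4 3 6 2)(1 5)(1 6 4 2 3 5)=(0 2 5 4 3)(1 6)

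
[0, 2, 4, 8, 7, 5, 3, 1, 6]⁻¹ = [0, 7, 1, 6, 2, 5, 8, 4, 3]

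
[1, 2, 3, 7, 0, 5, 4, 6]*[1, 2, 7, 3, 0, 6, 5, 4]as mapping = [0→2, 1→7, 2→3, 3→4, 4→1, 5→6, 6→0, 7→5]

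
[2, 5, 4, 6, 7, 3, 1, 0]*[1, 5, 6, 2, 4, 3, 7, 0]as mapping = [0→6, 1→3, 2→4, 3→7, 4→0, 5→2, 6→5, 7→1]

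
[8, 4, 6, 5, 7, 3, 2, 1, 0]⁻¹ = [8, 7, 6, 5, 1, 3, 2, 4, 0]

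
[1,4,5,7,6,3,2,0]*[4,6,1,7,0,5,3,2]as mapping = [0→6,1→0,2→5,3→2,4→3,5→7,6→1,7→4]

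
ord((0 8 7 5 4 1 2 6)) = 8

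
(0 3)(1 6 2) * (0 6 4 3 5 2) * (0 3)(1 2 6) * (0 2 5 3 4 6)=(0 3 1 6 4 2 5)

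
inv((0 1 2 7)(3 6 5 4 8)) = (0 7 2 1)(3 8 4 5 6)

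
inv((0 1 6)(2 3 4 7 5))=(0 6 1)(2 5 7 4 3)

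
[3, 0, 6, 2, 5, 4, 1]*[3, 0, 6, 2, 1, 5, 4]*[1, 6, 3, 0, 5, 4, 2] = [3, 0, 5, 2, 4, 6, 1]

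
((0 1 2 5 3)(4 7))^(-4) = (0 1 2 5 3)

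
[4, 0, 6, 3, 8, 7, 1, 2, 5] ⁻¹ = [1, 6, 7, 3, 0, 8, 2, 5, 4] 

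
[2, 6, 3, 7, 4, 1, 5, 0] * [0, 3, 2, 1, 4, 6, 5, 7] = [2, 5, 1, 7, 4, 3, 6, 0]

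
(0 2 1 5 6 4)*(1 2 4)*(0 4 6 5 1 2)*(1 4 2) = (0 6 1 4 2)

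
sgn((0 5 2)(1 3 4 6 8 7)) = -1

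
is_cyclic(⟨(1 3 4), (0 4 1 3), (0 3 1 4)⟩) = no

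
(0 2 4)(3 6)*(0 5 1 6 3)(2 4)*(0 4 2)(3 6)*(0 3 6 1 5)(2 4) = (0 4)(1 6 2 3)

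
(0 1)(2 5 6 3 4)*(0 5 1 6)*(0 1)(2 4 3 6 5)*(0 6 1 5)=(1 2 6)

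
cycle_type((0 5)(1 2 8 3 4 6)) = 2.6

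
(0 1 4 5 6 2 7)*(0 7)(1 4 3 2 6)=(0 4 5 1 3 2)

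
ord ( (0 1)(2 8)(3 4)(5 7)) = 2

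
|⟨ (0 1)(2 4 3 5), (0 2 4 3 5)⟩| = 360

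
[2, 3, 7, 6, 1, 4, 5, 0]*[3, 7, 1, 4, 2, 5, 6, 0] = [1, 4, 0, 6, 7, 2, 5, 3]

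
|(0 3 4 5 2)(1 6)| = 10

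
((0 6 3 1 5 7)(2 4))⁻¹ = (0 7 5 1 3 6)(2 4)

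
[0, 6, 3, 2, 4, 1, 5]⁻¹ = [0, 5, 3, 2, 4, 6, 1]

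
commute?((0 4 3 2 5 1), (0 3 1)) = no:(0 4 3 2 5 1) * (0 3 1) = (0 4 1 3 2 5), (0 3 1) * (0 4 3 2 5 1) = (0 2 5 1 4 3)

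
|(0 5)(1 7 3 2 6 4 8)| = 14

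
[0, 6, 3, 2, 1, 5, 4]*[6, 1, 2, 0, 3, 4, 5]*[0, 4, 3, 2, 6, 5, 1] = [1, 5, 0, 3, 4, 6, 2]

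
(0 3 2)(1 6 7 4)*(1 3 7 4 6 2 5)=(0 7 6 4 3 5 1 2)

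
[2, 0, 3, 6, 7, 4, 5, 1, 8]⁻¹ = [1, 7, 0, 2, 5, 6, 3, 4, 8]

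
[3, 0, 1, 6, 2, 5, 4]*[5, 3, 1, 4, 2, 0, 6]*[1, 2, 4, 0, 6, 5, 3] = [6, 5, 0, 3, 2, 1, 4]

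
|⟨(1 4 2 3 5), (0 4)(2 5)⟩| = 360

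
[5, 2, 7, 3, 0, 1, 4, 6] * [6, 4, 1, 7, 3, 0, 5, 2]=[0, 1, 2, 7, 6, 4, 3, 5]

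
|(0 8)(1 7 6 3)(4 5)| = 4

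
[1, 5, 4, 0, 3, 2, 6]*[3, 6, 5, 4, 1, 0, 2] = [6, 0, 1, 3, 4, 5, 2]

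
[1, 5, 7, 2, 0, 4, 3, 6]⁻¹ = [4, 0, 3, 6, 5, 1, 7, 2]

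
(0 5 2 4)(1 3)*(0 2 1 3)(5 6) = (0 6 5 1)(2 4)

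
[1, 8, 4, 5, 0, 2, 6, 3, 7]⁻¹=[4, 0, 5, 7, 2, 3, 6, 8, 1]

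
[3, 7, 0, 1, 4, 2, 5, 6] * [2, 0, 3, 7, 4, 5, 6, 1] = [7, 1, 2, 0, 4, 3, 5, 6]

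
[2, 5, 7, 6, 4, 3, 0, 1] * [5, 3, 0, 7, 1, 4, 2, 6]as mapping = [0→0, 1→4, 2→6, 3→2, 4→1, 5→7, 6→5, 7→3]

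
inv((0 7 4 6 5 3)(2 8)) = (0 3 5 6 4 7)(2 8)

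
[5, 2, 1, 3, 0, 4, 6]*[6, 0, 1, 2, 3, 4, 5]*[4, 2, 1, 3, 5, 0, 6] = [5, 2, 4, 1, 6, 3, 0]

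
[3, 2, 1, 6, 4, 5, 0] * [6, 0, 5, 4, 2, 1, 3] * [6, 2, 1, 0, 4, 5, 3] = [4, 5, 6, 0, 1, 2, 3]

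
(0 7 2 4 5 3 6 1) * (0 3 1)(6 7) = (0 6)(1 3 7 2 4 5)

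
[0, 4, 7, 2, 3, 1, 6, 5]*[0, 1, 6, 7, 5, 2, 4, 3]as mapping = [0→0, 1→5, 2→3, 3→6, 4→7, 5→1, 6→4, 7→2]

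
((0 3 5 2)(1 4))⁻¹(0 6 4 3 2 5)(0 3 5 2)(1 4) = (0 2 3 6 1 5)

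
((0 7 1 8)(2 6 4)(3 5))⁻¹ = (0 8 1 7)(2 4 6)(3 5)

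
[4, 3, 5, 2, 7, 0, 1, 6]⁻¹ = [5, 6, 3, 1, 0, 2, 7, 4]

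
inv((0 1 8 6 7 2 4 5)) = (0 5 4 2 7 6 8 1)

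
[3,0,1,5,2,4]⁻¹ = [1,2,4,0,5,3]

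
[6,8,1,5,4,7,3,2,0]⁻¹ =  [8,2,7,6,4,3,0,5,1]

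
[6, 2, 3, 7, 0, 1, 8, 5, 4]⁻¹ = [4, 5, 1, 2, 8, 7, 0, 3, 6]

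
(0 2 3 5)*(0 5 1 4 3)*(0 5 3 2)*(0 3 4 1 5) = (0 3 5 4 2) 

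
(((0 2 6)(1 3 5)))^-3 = ()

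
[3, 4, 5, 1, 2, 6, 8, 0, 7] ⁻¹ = [7, 3, 4, 0, 1, 2, 5, 8, 6] 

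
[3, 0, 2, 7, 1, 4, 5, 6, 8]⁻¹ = [1, 4, 2, 0, 5, 6, 7, 3, 8]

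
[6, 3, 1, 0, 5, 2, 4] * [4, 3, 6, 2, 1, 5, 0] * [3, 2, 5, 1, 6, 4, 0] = [3, 5, 1, 6, 4, 0, 2]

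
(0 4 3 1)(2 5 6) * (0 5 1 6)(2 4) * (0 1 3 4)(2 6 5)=(0 6)(1 2 3 5)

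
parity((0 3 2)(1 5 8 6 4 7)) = odd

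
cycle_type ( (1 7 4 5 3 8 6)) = 7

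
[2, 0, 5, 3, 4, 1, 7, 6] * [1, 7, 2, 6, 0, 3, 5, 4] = [2, 1, 3, 6, 0, 7, 4, 5]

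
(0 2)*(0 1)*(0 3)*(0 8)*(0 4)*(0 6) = (0 2 1 3 8 4 6)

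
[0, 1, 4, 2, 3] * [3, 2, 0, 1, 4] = [3, 2, 4, 0, 1]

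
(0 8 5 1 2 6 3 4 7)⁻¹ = (0 7 4 3 6 2 1 5 8)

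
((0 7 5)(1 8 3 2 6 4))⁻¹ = (0 5 7)(1 4 6 2 3 8)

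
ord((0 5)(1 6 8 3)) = 4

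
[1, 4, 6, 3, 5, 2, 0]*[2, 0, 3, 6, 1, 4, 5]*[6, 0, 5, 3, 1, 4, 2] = [6, 0, 4, 2, 1, 3, 5]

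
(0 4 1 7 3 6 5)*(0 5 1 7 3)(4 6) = (0 6 1 3 4 7)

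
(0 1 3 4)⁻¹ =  (0 4 3 1)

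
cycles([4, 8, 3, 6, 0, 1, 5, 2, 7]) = (0 4)(1 8 7 2 3 6 5)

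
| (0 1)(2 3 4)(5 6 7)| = 6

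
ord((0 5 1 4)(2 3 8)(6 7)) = 12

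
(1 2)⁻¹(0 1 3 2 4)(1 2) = (0 2 3 1 4)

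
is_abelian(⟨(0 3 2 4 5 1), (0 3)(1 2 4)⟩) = no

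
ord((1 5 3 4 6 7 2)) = 7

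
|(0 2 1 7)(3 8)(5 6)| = 4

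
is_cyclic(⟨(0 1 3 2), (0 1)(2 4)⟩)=no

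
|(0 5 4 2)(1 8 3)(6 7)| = 12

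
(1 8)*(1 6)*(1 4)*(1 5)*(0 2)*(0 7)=(0 2 7)(1 8 6 4 5)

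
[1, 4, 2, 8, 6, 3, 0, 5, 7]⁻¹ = [6, 0, 2, 5, 1, 7, 4, 8, 3]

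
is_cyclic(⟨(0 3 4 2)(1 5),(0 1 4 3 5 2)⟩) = no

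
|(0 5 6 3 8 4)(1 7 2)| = 6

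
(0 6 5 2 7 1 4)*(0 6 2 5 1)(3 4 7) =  (0 2 3 4 6 1 7)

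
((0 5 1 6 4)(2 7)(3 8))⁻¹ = (0 4 6 1 5)(2 7)(3 8)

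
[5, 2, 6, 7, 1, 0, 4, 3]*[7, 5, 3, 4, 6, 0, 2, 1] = [0, 3, 2, 1, 5, 7, 6, 4]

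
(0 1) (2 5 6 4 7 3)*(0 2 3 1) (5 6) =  (1 2 6 4 7) 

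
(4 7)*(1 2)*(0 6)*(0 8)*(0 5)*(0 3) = (0 6 8 5 3)(1 2)(4 7)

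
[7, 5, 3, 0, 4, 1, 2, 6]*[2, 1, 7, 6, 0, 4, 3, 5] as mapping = [0→5, 1→4, 2→6, 3→2, 4→0, 5→1, 6→7, 7→3] 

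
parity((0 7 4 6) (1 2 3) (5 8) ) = even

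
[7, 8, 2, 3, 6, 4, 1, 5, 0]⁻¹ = [8, 6, 2, 3, 5, 7, 4, 0, 1]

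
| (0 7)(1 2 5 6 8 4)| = 6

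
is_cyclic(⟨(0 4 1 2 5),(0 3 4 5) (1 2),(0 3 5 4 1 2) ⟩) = no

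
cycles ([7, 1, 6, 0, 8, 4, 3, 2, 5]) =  (0 7 2 6 3)(4 8 5)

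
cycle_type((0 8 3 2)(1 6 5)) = 3.4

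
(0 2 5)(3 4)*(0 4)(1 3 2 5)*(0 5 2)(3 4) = (0 2 1 4)(3 5)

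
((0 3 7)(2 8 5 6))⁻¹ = (0 7 3)(2 6 5 8)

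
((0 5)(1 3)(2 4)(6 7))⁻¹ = (0 5)(1 3)(2 4)(6 7)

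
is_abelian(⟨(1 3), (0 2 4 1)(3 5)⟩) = no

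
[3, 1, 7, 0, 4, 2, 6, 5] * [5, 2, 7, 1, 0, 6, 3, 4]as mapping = [0→1, 1→2, 2→4, 3→5, 4→0, 5→7, 6→3, 7→6]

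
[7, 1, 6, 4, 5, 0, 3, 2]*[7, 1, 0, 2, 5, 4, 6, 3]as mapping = [0→3, 1→1, 2→6, 3→5, 4→4, 5→7, 6→2, 7→0]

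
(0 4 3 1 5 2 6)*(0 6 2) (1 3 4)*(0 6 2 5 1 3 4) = (0 3 4) (2 5 6) 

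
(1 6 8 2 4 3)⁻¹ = (1 3 4 2 8 6)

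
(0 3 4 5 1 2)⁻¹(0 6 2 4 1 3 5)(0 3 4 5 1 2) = (0 5 2 4 1 3 6)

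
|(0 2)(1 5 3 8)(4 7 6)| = 12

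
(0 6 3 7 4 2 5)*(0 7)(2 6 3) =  (0 3)(2 5 7 4 6)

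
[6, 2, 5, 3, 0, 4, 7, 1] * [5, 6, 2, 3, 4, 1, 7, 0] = [7, 2, 1, 3, 5, 4, 0, 6]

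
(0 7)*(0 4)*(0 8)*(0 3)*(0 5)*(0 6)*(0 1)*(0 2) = (0 7 4 8 3 5 6 1 2)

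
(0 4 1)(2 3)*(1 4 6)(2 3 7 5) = (0 6 1)(2 7 5)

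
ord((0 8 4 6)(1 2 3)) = 12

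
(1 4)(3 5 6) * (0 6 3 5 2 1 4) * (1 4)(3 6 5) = (0 5 6 3 2 4 1)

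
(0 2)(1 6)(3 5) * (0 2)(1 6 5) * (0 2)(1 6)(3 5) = (0 2)(1 3 6)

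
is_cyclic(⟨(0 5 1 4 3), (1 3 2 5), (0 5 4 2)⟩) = no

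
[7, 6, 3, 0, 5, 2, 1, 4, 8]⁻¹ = [3, 6, 5, 2, 7, 4, 1, 0, 8]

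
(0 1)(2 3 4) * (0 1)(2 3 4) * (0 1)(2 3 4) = (0 1)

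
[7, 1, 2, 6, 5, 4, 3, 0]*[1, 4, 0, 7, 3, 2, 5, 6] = [6, 4, 0, 5, 2, 3, 7, 1]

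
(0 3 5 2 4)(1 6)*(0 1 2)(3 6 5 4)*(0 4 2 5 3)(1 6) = (0 1 3 2)(4 6 5)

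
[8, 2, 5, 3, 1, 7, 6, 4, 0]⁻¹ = [8, 4, 1, 3, 7, 2, 6, 5, 0]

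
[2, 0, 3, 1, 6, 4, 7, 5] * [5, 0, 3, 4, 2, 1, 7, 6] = [3, 5, 4, 0, 7, 2, 6, 1]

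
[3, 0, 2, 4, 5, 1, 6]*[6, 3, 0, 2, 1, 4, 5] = [2, 6, 0, 1, 4, 3, 5]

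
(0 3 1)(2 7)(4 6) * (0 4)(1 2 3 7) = (0 7 3 2 1 4 6)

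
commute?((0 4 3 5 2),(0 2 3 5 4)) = no:(0 4 3 5 2)*(0 2 3 5 4) = (3 4 5),(0 2 3 5 4)*(0 4 3 5 2) = (2 5 3)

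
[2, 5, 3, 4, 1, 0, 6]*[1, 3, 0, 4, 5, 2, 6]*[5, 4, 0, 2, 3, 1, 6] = [5, 0, 3, 1, 2, 4, 6] 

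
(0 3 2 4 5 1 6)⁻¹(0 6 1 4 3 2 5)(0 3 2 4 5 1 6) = (0 6 5 2 4 1 3)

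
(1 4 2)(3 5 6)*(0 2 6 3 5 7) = (0 2 1 4 6 5 3 7)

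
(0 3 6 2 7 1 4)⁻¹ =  (0 4 1 7 2 6 3)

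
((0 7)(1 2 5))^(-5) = (0 7)(1 2 5)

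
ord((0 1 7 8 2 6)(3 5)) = 6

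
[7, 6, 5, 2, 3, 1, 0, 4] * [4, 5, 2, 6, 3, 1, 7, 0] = [0, 7, 1, 2, 6, 5, 4, 3]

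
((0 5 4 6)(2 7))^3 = (0 6 4 5)(2 7)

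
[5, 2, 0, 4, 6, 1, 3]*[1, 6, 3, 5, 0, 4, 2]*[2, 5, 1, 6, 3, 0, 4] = [3, 6, 5, 2, 1, 4, 0]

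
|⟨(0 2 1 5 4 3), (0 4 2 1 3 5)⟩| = 720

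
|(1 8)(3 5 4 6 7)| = 10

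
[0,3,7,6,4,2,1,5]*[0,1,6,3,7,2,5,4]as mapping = [0→0,1→3,2→4,3→5,4→7,5→6,6→1,7→2]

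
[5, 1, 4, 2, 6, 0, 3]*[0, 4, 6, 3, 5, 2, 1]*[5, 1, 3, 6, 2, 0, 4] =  [3, 2, 0, 4, 1, 5, 6]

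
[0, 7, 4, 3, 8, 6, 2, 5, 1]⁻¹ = [0, 8, 6, 3, 2, 7, 5, 1, 4]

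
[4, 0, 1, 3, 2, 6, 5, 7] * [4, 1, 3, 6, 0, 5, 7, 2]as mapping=[0→0, 1→4, 2→1, 3→6, 4→3, 5→7, 6→5, 7→2]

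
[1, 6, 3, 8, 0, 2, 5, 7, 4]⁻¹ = [4, 0, 5, 2, 8, 6, 1, 7, 3]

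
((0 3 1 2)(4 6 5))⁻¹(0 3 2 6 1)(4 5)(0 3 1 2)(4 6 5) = (0 5 2 3 1)(4 6)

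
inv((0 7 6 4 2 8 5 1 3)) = (0 3 1 5 8 2 4 6 7)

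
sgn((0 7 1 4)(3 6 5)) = -1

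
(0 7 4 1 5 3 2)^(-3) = (0 5 7 3 4 2 1)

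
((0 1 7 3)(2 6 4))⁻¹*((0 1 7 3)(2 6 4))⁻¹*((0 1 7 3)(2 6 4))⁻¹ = (0 1 7 3)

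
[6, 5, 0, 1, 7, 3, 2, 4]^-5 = [6, 5, 0, 1, 7, 3, 2, 4]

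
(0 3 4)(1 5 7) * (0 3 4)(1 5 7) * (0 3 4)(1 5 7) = ()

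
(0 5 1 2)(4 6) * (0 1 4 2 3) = (0 5 4 6 2 1 3)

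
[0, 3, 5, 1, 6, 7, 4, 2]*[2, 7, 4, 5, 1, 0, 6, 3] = [2, 5, 0, 7, 6, 3, 1, 4]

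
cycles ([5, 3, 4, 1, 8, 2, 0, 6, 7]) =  (0 5 2 4 8 7 6)(1 3)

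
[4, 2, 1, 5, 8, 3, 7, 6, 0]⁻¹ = [8, 2, 1, 5, 0, 3, 7, 6, 4]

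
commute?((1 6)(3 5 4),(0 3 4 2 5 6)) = no:(1 6)(3 5 4) * (0 3 4 2 5 6) = (0 3 6 1)(2 5),(0 3 4 2 5 6) * (1 6)(3 5 4) = (0 5 1 6)(2 4)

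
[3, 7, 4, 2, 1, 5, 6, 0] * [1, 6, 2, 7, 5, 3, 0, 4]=[7, 4, 5, 2, 6, 3, 0, 1]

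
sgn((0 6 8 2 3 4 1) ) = 1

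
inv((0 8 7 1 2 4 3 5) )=(0 5 3 4 2 1 7 8) 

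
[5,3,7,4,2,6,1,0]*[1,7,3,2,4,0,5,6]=[0,2,6,4,3,5,7,1]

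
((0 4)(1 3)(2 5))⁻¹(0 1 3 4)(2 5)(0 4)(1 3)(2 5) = (0 4 3 1)(2 5)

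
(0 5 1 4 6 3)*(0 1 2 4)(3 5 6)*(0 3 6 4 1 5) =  (0 4 6)(1 3 5 2)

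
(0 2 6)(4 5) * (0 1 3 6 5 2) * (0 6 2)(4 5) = (0 6 1 3 2 4)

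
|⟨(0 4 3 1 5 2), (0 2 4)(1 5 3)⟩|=120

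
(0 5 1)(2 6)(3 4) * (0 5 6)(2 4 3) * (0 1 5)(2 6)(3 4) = (0 2 1)(3 4 6)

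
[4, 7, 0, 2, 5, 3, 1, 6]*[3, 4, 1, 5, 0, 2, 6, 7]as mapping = [0→0, 1→7, 2→3, 3→1, 4→2, 5→5, 6→4, 7→6]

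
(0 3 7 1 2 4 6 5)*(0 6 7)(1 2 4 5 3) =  (0 1 4 7 2 5 6 3)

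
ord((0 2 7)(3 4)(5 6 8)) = 6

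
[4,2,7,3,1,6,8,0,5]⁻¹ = [7,4,1,3,0,8,5,2,6]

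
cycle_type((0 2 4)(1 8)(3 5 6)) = 2.3^2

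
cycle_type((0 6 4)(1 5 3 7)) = 3.4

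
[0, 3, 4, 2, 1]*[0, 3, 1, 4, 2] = [0, 4, 2, 1, 3]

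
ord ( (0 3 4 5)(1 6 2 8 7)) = 20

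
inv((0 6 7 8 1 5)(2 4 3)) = (0 5 1 8 7 6)(2 3 4)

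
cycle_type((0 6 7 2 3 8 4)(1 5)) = 2.7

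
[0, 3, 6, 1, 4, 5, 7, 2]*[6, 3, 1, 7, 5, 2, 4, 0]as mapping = [0→6, 1→7, 2→4, 3→3, 4→5, 5→2, 6→0, 7→1]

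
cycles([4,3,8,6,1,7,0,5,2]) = (0 4 1 3 6)(2 8)(5 7)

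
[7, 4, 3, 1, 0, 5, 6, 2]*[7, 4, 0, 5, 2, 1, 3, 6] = [6, 2, 5, 4, 7, 1, 3, 0]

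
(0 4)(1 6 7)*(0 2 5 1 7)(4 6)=(0 6)(1 4 2 5)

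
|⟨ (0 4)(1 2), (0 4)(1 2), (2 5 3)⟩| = 24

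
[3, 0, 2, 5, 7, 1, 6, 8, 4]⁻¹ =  [1, 5, 2, 0, 8, 3, 6, 4, 7]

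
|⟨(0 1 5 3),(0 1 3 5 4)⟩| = 20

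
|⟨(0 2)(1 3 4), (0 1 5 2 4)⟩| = 720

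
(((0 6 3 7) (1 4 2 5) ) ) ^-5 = (0 7 3 6) (1 5 2 4) 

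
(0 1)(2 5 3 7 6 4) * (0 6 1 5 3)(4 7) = (0 5)(1 6 7)(2 3 4)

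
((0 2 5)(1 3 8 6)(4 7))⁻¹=(0 5 2)(1 6 8 3)(4 7)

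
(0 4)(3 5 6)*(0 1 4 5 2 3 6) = (0 5)(1 4)(2 3)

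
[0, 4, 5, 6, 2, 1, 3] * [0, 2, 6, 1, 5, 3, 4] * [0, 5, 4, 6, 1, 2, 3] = [0, 2, 6, 1, 3, 4, 5]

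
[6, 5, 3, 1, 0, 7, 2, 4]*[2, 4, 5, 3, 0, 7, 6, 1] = [6, 7, 3, 4, 2, 1, 5, 0]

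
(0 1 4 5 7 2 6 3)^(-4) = (0 7)(1 2)(3 5)(4 6)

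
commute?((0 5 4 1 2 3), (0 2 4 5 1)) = no:(0 5 4 1 2 3) * (0 2 4 5 1) = (0 1 4)(2 3), (0 2 4 5 1) * (0 5 4 1 2 3) = (0 3)(1 5 2)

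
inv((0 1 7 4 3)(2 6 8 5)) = (0 3 4 7 1)(2 5 8 6)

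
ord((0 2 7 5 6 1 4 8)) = 8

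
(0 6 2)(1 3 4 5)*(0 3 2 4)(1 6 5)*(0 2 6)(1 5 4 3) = (0 4 5)(1 6 3 2)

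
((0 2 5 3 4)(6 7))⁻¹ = (0 4 3 5 2)(6 7)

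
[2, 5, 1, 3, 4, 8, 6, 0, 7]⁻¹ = [7, 2, 0, 3, 4, 1, 6, 8, 5]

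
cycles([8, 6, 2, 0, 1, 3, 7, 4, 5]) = (0 8 5 3)(1 6 7 4)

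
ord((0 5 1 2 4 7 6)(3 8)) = 14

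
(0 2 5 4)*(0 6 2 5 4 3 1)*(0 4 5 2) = (0 2 5 3 1 4 6)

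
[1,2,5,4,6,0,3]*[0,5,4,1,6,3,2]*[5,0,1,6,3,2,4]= [2,3,6,4,1,5,0]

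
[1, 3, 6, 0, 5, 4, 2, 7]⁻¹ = [3, 0, 6, 1, 5, 4, 2, 7]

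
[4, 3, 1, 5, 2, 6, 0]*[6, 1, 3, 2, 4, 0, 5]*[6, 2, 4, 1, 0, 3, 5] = [0, 4, 2, 6, 1, 3, 5]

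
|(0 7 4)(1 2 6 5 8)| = 15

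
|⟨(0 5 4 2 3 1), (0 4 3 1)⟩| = 120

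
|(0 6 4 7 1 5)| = 6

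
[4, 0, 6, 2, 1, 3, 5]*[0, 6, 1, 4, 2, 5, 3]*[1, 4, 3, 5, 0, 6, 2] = [3, 1, 5, 4, 2, 0, 6]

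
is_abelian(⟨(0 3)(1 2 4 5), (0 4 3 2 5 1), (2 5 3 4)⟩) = no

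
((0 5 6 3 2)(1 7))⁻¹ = (0 2 3 6 5)(1 7)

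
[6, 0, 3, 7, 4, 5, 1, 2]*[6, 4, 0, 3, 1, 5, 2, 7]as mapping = [0→2, 1→6, 2→3, 3→7, 4→1, 5→5, 6→4, 7→0]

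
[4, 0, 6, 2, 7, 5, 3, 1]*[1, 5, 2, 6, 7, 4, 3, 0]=[7, 1, 3, 2, 0, 4, 6, 5]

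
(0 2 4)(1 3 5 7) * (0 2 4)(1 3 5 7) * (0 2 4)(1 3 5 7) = (1 7 5 3)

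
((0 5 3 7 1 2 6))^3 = (0 7 6 3 2 5 1)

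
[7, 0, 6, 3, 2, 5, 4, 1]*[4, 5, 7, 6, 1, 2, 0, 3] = [3, 4, 0, 6, 7, 2, 1, 5]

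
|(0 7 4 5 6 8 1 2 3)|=9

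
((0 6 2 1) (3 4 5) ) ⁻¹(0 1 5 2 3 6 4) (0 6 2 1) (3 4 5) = (0 3 1 4 2 5 6) 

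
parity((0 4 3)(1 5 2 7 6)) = even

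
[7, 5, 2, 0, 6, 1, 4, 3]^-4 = [3, 1, 2, 7, 4, 5, 6, 0]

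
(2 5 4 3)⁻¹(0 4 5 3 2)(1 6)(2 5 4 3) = (0 3 4 2 5)(1 6)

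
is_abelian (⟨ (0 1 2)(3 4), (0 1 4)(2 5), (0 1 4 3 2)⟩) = no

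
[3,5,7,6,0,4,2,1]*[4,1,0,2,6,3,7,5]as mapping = [0→2,1→3,2→5,3→7,4→4,5→6,6→0,7→1]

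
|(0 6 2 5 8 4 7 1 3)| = 9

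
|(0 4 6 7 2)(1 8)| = 10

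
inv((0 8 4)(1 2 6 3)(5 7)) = (0 4 8)(1 3 6 2)(5 7)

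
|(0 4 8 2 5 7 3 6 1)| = 9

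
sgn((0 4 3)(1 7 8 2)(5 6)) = 1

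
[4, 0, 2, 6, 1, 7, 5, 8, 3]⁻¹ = [1, 4, 2, 8, 0, 6, 3, 5, 7]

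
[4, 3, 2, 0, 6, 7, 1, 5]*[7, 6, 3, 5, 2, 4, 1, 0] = [2, 5, 3, 7, 1, 0, 6, 4]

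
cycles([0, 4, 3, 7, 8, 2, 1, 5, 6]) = (1 4 8 6)(2 3 7 5)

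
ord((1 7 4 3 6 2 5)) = 7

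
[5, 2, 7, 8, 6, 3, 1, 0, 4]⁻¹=[7, 6, 1, 5, 8, 0, 4, 2, 3]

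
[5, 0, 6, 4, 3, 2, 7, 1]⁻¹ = [1, 7, 5, 4, 3, 0, 2, 6]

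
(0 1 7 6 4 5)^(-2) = (0 4 7)(1 5 6)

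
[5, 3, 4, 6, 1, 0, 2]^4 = [0, 4, 6, 1, 2, 5, 3]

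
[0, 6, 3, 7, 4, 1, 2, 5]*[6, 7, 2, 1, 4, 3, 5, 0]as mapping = [0→6, 1→5, 2→1, 3→0, 4→4, 5→7, 6→2, 7→3]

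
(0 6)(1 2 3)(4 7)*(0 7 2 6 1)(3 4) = (0 1 6 7 3)(2 4)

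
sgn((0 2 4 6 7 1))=-1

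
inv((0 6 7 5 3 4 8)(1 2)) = (0 8 4 3 5 7 6)(1 2)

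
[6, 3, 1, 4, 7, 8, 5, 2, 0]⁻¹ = [8, 2, 7, 1, 3, 6, 0, 4, 5]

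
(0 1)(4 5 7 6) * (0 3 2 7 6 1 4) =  (0 4 5 6)(1 3 2 7)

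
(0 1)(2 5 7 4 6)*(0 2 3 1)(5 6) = (1 2 6 3)(4 5 7)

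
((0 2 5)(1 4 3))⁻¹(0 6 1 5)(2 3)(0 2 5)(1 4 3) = (0 2 6 4)(1 5)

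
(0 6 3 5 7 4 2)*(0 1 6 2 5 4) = (0 2 1 6 3 4 5 7)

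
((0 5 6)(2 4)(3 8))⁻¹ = (0 6 5)(2 4)(3 8)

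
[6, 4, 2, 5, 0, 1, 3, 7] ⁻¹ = [4, 5, 2, 6, 1, 3, 0, 7] 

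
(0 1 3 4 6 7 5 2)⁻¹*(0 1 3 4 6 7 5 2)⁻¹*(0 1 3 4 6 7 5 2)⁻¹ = (0 7 3 2 6 1 5 4)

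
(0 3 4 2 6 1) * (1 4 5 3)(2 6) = (0 1)(3 5)(4 6)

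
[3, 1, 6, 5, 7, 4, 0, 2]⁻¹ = [6, 1, 7, 0, 5, 3, 2, 4]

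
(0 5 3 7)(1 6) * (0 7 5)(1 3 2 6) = (2 6 3 5)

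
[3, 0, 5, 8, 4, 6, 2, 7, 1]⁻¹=[1, 8, 6, 0, 4, 2, 5, 7, 3]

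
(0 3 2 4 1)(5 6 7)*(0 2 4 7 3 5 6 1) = (0 5 1 2 7 6 3 4)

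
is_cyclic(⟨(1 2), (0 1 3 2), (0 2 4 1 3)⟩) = no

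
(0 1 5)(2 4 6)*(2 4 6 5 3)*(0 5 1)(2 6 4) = (1 3 6 2 4)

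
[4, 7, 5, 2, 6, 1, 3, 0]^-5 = [3, 4, 7, 1, 2, 0, 5, 6]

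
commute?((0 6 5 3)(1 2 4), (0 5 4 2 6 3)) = no:(0 6 5 3)(1 2 4) * (0 5 4 2 6 3) = (0 3 5)(1 6 4), (0 5 4 2 6 3) * (0 6 5 3)(1 2 4) = (0 3 6)(1 2 5)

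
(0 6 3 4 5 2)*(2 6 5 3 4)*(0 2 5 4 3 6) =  (0 4 6 3 5)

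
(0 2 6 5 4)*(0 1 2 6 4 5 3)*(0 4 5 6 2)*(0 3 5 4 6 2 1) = (0 1 3 6 5 2 4)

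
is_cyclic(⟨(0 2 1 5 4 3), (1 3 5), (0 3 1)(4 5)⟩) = no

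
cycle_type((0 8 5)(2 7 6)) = 3^2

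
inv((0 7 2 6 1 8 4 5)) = (0 5 4 8 1 6 2 7)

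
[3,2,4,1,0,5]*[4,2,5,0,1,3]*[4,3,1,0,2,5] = [4,5,3,1,2,0] 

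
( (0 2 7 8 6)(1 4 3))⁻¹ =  (0 6 8 7 2)(1 3 4)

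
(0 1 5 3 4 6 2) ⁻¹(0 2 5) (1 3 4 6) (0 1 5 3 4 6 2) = (0 3 1) (2 5 4 6) 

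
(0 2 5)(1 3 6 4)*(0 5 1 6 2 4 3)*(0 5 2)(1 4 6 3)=(0 6 1 5 2 4 3)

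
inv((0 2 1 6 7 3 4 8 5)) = (0 5 8 4 3 7 6 1 2)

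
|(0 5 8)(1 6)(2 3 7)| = 6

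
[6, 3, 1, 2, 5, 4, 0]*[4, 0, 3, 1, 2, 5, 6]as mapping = [0→6, 1→1, 2→0, 3→3, 4→5, 5→2, 6→4]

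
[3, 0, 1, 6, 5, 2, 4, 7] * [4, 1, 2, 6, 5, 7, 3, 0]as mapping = [0→6, 1→4, 2→1, 3→3, 4→7, 5→2, 6→5, 7→0]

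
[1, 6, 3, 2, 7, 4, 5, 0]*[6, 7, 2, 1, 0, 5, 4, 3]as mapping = [0→7, 1→4, 2→1, 3→2, 4→3, 5→0, 6→5, 7→6]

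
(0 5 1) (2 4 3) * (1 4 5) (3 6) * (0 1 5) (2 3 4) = (0 5 2) (4 6) 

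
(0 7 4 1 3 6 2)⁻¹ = (0 2 6 3 1 4 7)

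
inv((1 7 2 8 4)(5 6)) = (1 4 8 2 7)(5 6)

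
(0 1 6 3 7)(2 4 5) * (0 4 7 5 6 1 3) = (0 3 5 2 7 4 6)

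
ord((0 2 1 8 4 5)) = 6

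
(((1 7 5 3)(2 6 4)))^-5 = (1 3 5 7)(2 6 4)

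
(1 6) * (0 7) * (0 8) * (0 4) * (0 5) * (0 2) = (0 7 8 4 5 2)(1 6)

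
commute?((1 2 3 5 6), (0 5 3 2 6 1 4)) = no:(1 2 3 5 6) * (0 5 3 2 6 1 4) = (0 5 1 6 4), (0 5 3 2 6 1 4) * (1 2 3 5 6) = (0 6 2 1 4)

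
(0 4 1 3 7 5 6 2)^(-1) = (0 2 6 5 7 3 1 4)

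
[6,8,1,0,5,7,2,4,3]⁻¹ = [3,2,6,8,7,4,0,5,1]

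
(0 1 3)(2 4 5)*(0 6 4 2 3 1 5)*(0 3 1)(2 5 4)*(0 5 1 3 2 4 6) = (0 6 4 2 1 5 3)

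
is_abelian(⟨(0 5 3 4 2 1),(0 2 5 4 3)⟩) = no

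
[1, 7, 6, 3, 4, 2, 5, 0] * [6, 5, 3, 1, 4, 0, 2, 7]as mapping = [0→5, 1→7, 2→2, 3→1, 4→4, 5→3, 6→0, 7→6]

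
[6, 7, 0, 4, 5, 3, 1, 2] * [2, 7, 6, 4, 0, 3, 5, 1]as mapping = [0→5, 1→1, 2→2, 3→0, 4→3, 5→4, 6→7, 7→6]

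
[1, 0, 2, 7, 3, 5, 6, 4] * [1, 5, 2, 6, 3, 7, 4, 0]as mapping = [0→5, 1→1, 2→2, 3→0, 4→6, 5→7, 6→4, 7→3]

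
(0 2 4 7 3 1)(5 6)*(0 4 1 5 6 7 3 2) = (1 4 3 5 7 2)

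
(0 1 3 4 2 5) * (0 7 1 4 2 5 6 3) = (0 4 5 7 1)(2 6 3)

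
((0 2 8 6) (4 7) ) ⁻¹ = (0 6 8 2) (4 7) 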